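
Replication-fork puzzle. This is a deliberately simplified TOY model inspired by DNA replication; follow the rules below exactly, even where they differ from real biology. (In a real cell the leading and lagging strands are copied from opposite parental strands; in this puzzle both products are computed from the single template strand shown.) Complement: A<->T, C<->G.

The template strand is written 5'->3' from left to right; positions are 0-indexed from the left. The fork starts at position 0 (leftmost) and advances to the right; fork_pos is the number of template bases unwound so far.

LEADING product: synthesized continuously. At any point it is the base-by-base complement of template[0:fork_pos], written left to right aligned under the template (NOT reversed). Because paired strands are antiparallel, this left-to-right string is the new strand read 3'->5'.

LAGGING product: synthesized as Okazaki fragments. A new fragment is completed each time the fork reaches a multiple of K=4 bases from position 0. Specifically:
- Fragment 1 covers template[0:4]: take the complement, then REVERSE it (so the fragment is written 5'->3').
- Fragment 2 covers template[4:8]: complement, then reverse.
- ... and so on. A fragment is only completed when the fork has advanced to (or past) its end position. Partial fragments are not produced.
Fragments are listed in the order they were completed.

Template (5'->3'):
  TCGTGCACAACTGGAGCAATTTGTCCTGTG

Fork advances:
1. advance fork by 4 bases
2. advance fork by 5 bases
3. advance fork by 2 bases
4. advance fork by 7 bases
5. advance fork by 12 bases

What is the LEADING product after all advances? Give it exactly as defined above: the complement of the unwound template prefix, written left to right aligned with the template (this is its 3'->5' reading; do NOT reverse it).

Step 1: advance 4 -> fork_pos = 0 + 4 = 4.
Step 2: advance 5 -> fork_pos = 4 + 5 = 9.
Step 3: advance 2 -> fork_pos = 9 + 2 = 11.
Step 4: advance 7 -> fork_pos = 11 + 7 = 18.
Step 5: advance 12 -> fork_pos = 18 + 12 = 30.
Unwound prefix: template[0:30] = TCGTGCACAACTGGAGCAATTTGTCCTGTG
Complement it base by base (A<->T, C<->G), keeping left-to-right order:
  [0:5] TCGTG -> AGCAC
  [5:10] CACAA -> GTGTT
  [10:15] CTGGA -> GACCT
  [15:20] GCAAT -> CGTTA
  [20:25] TTGTC -> AACAG
  [25:30] CTGTG -> GACAC
Concatenate: AGCACGTGTTGACCTCGTTAAACAGGACAC (length 30; written aligned with the template, i.e. 3'->5').

Answer: AGCACGTGTTGACCTCGTTAAACAGGACAC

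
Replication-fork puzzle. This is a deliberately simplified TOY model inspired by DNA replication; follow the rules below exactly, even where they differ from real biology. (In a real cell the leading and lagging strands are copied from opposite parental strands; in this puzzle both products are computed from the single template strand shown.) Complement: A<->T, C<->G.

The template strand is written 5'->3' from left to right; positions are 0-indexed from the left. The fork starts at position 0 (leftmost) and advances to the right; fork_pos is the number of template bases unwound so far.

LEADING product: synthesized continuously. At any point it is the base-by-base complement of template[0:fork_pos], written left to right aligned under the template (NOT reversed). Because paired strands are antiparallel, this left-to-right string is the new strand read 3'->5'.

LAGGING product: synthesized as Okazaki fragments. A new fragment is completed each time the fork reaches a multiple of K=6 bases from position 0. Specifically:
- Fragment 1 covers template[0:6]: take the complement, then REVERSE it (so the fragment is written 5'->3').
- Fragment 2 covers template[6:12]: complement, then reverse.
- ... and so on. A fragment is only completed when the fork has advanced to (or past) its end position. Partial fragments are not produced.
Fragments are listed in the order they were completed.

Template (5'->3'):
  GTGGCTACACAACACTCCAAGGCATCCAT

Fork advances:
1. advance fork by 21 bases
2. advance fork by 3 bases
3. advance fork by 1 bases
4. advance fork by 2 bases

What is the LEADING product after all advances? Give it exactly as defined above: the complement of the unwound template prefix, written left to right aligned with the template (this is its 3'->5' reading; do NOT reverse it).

Step 1: advance 21 -> fork_pos = 0 + 21 = 21.
Step 2: advance 3 -> fork_pos = 21 + 3 = 24.
Step 3: advance 1 -> fork_pos = 24 + 1 = 25.
Step 4: advance 2 -> fork_pos = 25 + 2 = 27.
Unwound prefix: template[0:27] = GTGGCTACACAACACTCCAAGGCATCC
Complement it base by base (A<->T, C<->G), keeping left-to-right order:
  [0:5] GTGGC -> CACCG
  [5:10] TACAC -> ATGTG
  [10:15] AACAC -> TTGTG
  [15:20] TCCAA -> AGGTT
  [20:25] GGCAT -> CCGTA
  [25:27] CC -> GG
Concatenate: CACCGATGTGTTGTGAGGTTCCGTAGG (length 27; written aligned with the template, i.e. 3'->5').

Answer: CACCGATGTGTTGTGAGGTTCCGTAGG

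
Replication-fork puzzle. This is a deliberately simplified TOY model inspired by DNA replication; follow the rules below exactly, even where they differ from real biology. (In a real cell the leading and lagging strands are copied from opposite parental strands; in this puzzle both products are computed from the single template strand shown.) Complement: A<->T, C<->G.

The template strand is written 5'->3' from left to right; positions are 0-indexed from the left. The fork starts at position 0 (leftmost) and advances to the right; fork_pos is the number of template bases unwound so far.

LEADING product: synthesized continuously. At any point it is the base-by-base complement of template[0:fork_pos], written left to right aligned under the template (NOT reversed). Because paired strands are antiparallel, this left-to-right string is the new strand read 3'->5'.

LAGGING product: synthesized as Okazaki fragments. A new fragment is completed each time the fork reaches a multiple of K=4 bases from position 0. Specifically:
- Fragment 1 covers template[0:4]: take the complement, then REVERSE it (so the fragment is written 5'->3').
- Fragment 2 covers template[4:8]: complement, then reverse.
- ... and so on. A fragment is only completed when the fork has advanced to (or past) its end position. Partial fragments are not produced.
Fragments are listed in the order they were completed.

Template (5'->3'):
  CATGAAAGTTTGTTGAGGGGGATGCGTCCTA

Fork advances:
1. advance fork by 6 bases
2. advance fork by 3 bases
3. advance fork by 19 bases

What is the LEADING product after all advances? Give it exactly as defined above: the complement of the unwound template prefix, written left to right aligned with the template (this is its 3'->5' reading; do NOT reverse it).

Answer: GTACTTTCAAACAACTCCCCCTACGCAG

Derivation:
Step 1: advance 6 -> fork_pos = 0 + 6 = 6.
Step 2: advance 3 -> fork_pos = 6 + 3 = 9.
Step 3: advance 19 -> fork_pos = 9 + 19 = 28.
Unwound prefix: template[0:28] = CATGAAAGTTTGTTGAGGGGGATGCGTC
Complement it base by base (A<->T, C<->G), keeping left-to-right order:
  [0:5] CATGA -> GTACT
  [5:10] AAGTT -> TTCAA
  [10:15] TGTTG -> ACAAC
  [15:20] AGGGG -> TCCCC
  [20:25] GATGC -> CTACG
  [25:28] GTC -> CAG
Concatenate: GTACTTTCAAACAACTCCCCCTACGCAG (length 28; written aligned with the template, i.e. 3'->5').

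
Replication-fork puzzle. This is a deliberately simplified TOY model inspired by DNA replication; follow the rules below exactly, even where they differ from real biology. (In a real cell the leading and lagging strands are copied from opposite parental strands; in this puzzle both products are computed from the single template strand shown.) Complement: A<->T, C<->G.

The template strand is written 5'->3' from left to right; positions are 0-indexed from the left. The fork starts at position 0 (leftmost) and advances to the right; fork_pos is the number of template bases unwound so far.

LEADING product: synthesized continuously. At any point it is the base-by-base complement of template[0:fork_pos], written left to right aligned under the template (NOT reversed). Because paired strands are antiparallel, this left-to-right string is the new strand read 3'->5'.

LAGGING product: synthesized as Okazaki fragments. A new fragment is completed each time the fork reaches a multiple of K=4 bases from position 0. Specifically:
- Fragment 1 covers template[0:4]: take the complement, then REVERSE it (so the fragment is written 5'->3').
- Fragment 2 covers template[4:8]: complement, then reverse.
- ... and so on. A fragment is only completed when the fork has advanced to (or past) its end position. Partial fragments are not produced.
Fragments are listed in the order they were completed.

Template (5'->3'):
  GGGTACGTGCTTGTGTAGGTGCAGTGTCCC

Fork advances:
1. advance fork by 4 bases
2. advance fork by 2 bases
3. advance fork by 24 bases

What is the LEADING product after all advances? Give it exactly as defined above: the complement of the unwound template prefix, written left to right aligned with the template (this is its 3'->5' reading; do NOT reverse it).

Step 1: advance 4 -> fork_pos = 0 + 4 = 4.
Step 2: advance 2 -> fork_pos = 4 + 2 = 6.
Step 3: advance 24 -> fork_pos = 6 + 24 = 30.
Unwound prefix: template[0:30] = GGGTACGTGCTTGTGTAGGTGCAGTGTCCC
Complement it base by base (A<->T, C<->G), keeping left-to-right order:
  [0:5] GGGTA -> CCCAT
  [5:10] CGTGC -> GCACG
  [10:15] TTGTG -> AACAC
  [15:20] TAGGT -> ATCCA
  [20:25] GCAGT -> CGTCA
  [25:30] GTCCC -> CAGGG
Concatenate: CCCATGCACGAACACATCCACGTCACAGGG (length 30; written aligned with the template, i.e. 3'->5').

Answer: CCCATGCACGAACACATCCACGTCACAGGG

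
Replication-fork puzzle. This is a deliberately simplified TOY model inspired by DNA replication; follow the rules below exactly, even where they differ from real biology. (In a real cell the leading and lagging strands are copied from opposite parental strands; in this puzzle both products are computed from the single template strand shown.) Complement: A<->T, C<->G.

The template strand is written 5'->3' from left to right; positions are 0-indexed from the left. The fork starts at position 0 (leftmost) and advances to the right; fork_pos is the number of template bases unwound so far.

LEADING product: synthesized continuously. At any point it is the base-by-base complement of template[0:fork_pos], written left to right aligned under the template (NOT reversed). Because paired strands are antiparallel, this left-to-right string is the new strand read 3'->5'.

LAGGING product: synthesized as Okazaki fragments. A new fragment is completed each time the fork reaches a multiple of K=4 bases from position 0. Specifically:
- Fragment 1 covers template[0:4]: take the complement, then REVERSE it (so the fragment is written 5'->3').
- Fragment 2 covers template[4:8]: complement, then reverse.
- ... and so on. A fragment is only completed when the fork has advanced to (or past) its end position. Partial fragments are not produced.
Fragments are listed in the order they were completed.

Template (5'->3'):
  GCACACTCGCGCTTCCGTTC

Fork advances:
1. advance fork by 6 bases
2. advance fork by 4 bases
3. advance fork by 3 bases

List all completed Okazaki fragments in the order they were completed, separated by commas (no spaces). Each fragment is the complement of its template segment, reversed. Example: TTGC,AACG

Answer: GTGC,GAGT,GCGC

Derivation:
Step 1: advance 6 -> fork_pos = 0 + 6 = 6. Reached multiple(s) of 4: 4 -> fragment 1 completed (1 total).
Step 2: advance 4 -> fork_pos = 6 + 4 = 10. Reached multiple(s) of 4: 8 -> fragment 2 completed (2 total).
Step 3: advance 3 -> fork_pos = 10 + 3 = 13. Reached multiple(s) of 4: 12 -> fragment 3 completed (3 total).
Final fork_pos = 13, so 3 fragment(s) are complete. Build each: template segment -> complement -> reverse.
Fragment 1: template[0:4] = GCAC -> complement CGTG -> reversed GTGC
Fragment 2: template[4:8] = ACTC -> complement TGAG -> reversed GAGT
Fragment 3: template[8:12] = GCGC -> complement CGCG -> reversed GCGC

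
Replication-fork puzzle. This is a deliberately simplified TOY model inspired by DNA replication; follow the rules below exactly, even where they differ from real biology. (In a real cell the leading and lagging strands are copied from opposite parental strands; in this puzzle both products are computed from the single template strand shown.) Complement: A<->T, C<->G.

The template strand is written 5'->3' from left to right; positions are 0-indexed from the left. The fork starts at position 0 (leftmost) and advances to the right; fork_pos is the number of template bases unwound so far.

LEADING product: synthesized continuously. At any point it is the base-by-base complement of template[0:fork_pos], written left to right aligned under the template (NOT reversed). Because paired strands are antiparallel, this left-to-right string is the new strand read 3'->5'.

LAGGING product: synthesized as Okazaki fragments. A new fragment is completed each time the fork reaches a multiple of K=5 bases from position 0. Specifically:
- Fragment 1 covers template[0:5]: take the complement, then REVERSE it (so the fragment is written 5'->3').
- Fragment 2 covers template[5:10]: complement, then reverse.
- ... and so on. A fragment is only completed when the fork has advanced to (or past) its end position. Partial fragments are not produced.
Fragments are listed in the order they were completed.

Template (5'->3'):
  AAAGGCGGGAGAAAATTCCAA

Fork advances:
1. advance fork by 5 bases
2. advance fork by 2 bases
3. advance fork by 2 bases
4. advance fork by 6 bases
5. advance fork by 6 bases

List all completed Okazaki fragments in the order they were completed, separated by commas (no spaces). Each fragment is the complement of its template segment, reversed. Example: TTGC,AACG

Answer: CCTTT,TCCCG,TTTTC,TGGAA

Derivation:
Step 1: advance 5 -> fork_pos = 0 + 5 = 5. Reached multiple(s) of 5: 5 -> fragment 1 completed (1 total).
Step 2: advance 2 -> fork_pos = 5 + 2 = 7. Next multiple of 5 is 10 (not reached); still 1 fragment(s).
Step 3: advance 2 -> fork_pos = 7 + 2 = 9. Next multiple of 5 is 10 (not reached); still 1 fragment(s).
Step 4: advance 6 -> fork_pos = 9 + 6 = 15. Reached multiple(s) of 5: 10, 15 -> fragments 2-3 completed (3 total).
Step 5: advance 6 -> fork_pos = 15 + 6 = 21. Reached multiple(s) of 5: 20 -> fragment 4 completed (4 total).
Final fork_pos = 21, so 4 fragment(s) are complete. Build each: template segment -> complement -> reverse.
Fragment 1: template[0:5] = AAAGG -> complement TTTCC -> reversed CCTTT
Fragment 2: template[5:10] = CGGGA -> complement GCCCT -> reversed TCCCG
Fragment 3: template[10:15] = GAAAA -> complement CTTTT -> reversed TTTTC
Fragment 4: template[15:20] = TTCCA -> complement AAGGT -> reversed TGGAA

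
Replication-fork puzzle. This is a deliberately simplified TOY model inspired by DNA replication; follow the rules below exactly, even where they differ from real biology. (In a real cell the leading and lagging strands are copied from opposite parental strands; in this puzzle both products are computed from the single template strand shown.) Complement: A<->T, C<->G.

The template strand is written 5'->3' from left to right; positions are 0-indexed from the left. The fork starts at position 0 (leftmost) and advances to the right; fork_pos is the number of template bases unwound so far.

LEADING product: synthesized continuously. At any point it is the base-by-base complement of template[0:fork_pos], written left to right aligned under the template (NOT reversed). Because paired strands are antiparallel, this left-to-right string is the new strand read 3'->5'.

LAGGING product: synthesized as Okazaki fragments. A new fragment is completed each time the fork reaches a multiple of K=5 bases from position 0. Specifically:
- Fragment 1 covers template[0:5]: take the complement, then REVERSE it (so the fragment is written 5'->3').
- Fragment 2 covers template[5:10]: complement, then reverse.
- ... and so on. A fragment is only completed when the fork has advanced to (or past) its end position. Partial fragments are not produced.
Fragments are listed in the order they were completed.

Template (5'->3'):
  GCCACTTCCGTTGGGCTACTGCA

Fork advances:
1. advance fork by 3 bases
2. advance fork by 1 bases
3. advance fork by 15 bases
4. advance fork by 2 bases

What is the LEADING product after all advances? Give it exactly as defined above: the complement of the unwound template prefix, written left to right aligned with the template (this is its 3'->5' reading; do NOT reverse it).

Answer: CGGTGAAGGCAACCCGATGAC

Derivation:
Step 1: advance 3 -> fork_pos = 0 + 3 = 3.
Step 2: advance 1 -> fork_pos = 3 + 1 = 4.
Step 3: advance 15 -> fork_pos = 4 + 15 = 19.
Step 4: advance 2 -> fork_pos = 19 + 2 = 21.
Unwound prefix: template[0:21] = GCCACTTCCGTTGGGCTACTG
Complement it base by base (A<->T, C<->G), keeping left-to-right order:
  [0:5] GCCAC -> CGGTG
  [5:10] TTCCG -> AAGGC
  [10:15] TTGGG -> AACCC
  [15:20] CTACT -> GATGA
  [20:21] G -> C
Concatenate: CGGTGAAGGCAACCCGATGAC (length 21; written aligned with the template, i.e. 3'->5').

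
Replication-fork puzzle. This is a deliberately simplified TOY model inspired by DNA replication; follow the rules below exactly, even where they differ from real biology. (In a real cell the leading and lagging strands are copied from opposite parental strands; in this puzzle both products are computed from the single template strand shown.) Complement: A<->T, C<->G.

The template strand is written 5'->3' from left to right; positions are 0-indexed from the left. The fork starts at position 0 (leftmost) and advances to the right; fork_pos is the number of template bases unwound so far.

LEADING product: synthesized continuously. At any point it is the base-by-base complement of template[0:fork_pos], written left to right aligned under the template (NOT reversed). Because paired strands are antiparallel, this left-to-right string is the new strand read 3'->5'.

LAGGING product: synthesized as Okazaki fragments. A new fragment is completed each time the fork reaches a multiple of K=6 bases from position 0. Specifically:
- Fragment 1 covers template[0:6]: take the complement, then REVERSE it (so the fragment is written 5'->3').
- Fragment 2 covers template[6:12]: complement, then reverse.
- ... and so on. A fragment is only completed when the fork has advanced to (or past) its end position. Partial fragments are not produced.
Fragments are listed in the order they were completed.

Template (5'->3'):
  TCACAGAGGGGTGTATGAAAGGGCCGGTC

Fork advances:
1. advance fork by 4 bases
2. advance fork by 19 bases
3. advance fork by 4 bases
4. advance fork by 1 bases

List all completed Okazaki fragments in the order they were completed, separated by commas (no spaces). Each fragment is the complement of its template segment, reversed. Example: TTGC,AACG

Answer: CTGTGA,ACCCCT,TCATAC,GCCCTT

Derivation:
Step 1: advance 4 -> fork_pos = 0 + 4 = 4. Next multiple of 6 is 6 (not reached); still 0 fragment(s).
Step 2: advance 19 -> fork_pos = 4 + 19 = 23. Reached multiple(s) of 6: 6, 12, 18 -> fragments 1-3 completed (3 total).
Step 3: advance 4 -> fork_pos = 23 + 4 = 27. Reached multiple(s) of 6: 24 -> fragment 4 completed (4 total).
Step 4: advance 1 -> fork_pos = 27 + 1 = 28. Next multiple of 6 is 30 (not reached); still 4 fragment(s).
Final fork_pos = 28, so 4 fragment(s) are complete. Build each: template segment -> complement -> reverse.
Fragment 1: template[0:6] = TCACAG -> complement AGTGTC -> reversed CTGTGA
Fragment 2: template[6:12] = AGGGGT -> complement TCCCCA -> reversed ACCCCT
Fragment 3: template[12:18] = GTATGA -> complement CATACT -> reversed TCATAC
Fragment 4: template[18:24] = AAGGGC -> complement TTCCCG -> reversed GCCCTT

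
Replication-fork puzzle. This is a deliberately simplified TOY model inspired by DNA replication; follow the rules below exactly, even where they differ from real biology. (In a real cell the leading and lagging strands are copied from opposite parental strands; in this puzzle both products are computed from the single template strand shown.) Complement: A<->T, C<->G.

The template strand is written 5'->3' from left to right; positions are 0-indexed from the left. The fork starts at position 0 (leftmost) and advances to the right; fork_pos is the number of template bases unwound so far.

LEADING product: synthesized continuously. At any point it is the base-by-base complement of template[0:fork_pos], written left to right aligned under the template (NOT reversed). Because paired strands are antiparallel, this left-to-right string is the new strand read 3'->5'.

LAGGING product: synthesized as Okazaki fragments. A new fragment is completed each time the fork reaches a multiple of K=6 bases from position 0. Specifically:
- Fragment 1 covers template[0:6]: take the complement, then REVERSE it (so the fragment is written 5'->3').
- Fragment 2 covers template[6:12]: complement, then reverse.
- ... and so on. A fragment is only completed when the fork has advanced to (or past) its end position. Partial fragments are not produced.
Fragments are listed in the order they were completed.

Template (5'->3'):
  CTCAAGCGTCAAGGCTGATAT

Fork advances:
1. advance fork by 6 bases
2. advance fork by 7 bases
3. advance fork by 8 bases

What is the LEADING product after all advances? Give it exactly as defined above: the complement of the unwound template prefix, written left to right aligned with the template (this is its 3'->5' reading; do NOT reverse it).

Answer: GAGTTCGCAGTTCCGACTATA

Derivation:
Step 1: advance 6 -> fork_pos = 0 + 6 = 6.
Step 2: advance 7 -> fork_pos = 6 + 7 = 13.
Step 3: advance 8 -> fork_pos = 13 + 8 = 21.
Unwound prefix: template[0:21] = CTCAAGCGTCAAGGCTGATAT
Complement it base by base (A<->T, C<->G), keeping left-to-right order:
  [0:5] CTCAA -> GAGTT
  [5:10] GCGTC -> CGCAG
  [10:15] AAGGC -> TTCCG
  [15:20] TGATA -> ACTAT
  [20:21] T -> A
Concatenate: GAGTTCGCAGTTCCGACTATA (length 21; written aligned with the template, i.e. 3'->5').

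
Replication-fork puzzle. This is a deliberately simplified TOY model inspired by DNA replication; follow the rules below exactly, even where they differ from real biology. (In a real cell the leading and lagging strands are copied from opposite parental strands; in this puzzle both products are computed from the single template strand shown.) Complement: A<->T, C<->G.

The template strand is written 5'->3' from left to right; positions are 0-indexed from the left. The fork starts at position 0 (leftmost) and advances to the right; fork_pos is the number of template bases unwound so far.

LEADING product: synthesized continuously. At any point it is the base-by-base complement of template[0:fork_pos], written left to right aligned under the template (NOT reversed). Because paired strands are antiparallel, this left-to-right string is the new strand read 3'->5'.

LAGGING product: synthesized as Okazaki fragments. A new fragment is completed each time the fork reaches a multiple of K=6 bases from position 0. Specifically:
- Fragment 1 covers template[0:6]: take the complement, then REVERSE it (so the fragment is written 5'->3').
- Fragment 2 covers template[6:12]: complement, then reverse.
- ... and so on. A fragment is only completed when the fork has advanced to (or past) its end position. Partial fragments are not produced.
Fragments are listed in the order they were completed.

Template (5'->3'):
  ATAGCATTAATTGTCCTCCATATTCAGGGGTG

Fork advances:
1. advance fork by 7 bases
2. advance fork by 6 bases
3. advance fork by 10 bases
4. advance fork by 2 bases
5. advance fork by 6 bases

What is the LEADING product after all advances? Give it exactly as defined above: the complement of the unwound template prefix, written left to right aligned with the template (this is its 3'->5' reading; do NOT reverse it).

Answer: TATCGTAATTAACAGGAGGTATAAGTCCCCA

Derivation:
Step 1: advance 7 -> fork_pos = 0 + 7 = 7.
Step 2: advance 6 -> fork_pos = 7 + 6 = 13.
Step 3: advance 10 -> fork_pos = 13 + 10 = 23.
Step 4: advance 2 -> fork_pos = 23 + 2 = 25.
Step 5: advance 6 -> fork_pos = 25 + 6 = 31.
Unwound prefix: template[0:31] = ATAGCATTAATTGTCCTCCATATTCAGGGGT
Complement it base by base (A<->T, C<->G), keeping left-to-right order:
  [0:5] ATAGC -> TATCG
  [5:10] ATTAA -> TAATT
  [10:15] TTGTC -> AACAG
  [15:20] CTCCA -> GAGGT
  [20:25] TATTC -> ATAAG
  [25:30] AGGGG -> TCCCC
  [30:31] T -> A
Concatenate: TATCGTAATTAACAGGAGGTATAAGTCCCCA (length 31; written aligned with the template, i.e. 3'->5').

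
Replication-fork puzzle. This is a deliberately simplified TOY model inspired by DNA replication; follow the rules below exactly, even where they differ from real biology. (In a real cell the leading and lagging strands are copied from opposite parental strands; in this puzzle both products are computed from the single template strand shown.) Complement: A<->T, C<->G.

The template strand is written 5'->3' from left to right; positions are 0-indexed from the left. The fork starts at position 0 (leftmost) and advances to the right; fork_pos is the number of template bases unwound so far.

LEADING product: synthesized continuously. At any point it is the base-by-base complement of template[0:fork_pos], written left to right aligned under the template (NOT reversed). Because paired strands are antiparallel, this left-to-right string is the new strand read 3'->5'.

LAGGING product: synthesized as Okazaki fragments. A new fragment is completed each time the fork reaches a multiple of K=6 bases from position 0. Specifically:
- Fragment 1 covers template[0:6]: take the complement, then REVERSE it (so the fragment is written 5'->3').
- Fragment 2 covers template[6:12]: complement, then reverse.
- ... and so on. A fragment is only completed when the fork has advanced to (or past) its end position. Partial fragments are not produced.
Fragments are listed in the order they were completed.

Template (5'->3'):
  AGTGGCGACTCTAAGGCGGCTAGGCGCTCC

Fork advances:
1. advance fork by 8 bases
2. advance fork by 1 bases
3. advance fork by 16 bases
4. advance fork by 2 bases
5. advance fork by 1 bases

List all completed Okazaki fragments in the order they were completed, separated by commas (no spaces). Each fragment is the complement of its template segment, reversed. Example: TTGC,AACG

Answer: GCCACT,AGAGTC,CGCCTT,CCTAGC

Derivation:
Step 1: advance 8 -> fork_pos = 0 + 8 = 8. Reached multiple(s) of 6: 6 -> fragment 1 completed (1 total).
Step 2: advance 1 -> fork_pos = 8 + 1 = 9. Next multiple of 6 is 12 (not reached); still 1 fragment(s).
Step 3: advance 16 -> fork_pos = 9 + 16 = 25. Reached multiple(s) of 6: 12, 18, 24 -> fragments 2-4 completed (4 total).
Step 4: advance 2 -> fork_pos = 25 + 2 = 27. Next multiple of 6 is 30 (not reached); still 4 fragment(s).
Step 5: advance 1 -> fork_pos = 27 + 1 = 28. Next multiple of 6 is 30 (not reached); still 4 fragment(s).
Final fork_pos = 28, so 4 fragment(s) are complete. Build each: template segment -> complement -> reverse.
Fragment 1: template[0:6] = AGTGGC -> complement TCACCG -> reversed GCCACT
Fragment 2: template[6:12] = GACTCT -> complement CTGAGA -> reversed AGAGTC
Fragment 3: template[12:18] = AAGGCG -> complement TTCCGC -> reversed CGCCTT
Fragment 4: template[18:24] = GCTAGG -> complement CGATCC -> reversed CCTAGC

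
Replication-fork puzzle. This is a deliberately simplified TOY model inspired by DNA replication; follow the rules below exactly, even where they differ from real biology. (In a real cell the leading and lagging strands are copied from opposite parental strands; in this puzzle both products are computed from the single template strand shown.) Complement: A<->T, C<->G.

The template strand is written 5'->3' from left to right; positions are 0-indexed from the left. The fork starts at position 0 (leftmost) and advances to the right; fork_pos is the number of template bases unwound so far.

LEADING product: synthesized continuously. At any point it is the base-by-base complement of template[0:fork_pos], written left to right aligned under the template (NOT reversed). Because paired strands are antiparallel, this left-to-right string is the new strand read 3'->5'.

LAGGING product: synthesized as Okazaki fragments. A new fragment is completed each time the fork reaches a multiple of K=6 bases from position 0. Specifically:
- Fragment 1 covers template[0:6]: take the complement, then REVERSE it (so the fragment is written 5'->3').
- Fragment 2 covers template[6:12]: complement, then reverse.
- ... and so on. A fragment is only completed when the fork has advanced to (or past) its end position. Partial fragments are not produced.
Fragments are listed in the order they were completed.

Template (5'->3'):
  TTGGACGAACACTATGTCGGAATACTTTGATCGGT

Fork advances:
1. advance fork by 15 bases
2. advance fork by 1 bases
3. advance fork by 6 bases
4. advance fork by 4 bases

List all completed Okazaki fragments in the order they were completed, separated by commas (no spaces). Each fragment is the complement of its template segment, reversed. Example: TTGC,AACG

Answer: GTCCAA,GTGTTC,GACATA,TATTCC

Derivation:
Step 1: advance 15 -> fork_pos = 0 + 15 = 15. Reached multiple(s) of 6: 6, 12 -> fragments 1-2 completed (2 total).
Step 2: advance 1 -> fork_pos = 15 + 1 = 16. Next multiple of 6 is 18 (not reached); still 2 fragment(s).
Step 3: advance 6 -> fork_pos = 16 + 6 = 22. Reached multiple(s) of 6: 18 -> fragment 3 completed (3 total).
Step 4: advance 4 -> fork_pos = 22 + 4 = 26. Reached multiple(s) of 6: 24 -> fragment 4 completed (4 total).
Final fork_pos = 26, so 4 fragment(s) are complete. Build each: template segment -> complement -> reverse.
Fragment 1: template[0:6] = TTGGAC -> complement AACCTG -> reversed GTCCAA
Fragment 2: template[6:12] = GAACAC -> complement CTTGTG -> reversed GTGTTC
Fragment 3: template[12:18] = TATGTC -> complement ATACAG -> reversed GACATA
Fragment 4: template[18:24] = GGAATA -> complement CCTTAT -> reversed TATTCC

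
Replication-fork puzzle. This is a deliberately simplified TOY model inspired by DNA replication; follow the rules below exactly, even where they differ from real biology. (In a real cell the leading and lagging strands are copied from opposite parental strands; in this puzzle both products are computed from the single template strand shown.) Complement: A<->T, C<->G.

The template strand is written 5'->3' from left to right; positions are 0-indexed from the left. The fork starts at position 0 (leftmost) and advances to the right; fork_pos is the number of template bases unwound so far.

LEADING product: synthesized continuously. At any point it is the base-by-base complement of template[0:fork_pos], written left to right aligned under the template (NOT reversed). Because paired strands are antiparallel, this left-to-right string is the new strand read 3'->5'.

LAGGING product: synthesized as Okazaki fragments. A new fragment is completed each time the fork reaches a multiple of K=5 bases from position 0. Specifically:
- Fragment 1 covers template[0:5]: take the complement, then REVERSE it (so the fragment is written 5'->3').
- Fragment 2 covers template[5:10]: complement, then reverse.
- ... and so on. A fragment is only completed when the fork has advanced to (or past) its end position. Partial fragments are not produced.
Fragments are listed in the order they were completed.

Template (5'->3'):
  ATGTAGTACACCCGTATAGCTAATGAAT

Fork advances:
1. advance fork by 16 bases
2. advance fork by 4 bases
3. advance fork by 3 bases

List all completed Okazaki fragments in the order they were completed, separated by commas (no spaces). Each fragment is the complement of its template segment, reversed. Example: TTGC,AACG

Answer: TACAT,TGTAC,ACGGG,GCTAT

Derivation:
Step 1: advance 16 -> fork_pos = 0 + 16 = 16. Reached multiple(s) of 5: 5, 10, 15 -> fragments 1-3 completed (3 total).
Step 2: advance 4 -> fork_pos = 16 + 4 = 20. Reached multiple(s) of 5: 20 -> fragment 4 completed (4 total).
Step 3: advance 3 -> fork_pos = 20 + 3 = 23. Next multiple of 5 is 25 (not reached); still 4 fragment(s).
Final fork_pos = 23, so 4 fragment(s) are complete. Build each: template segment -> complement -> reverse.
Fragment 1: template[0:5] = ATGTA -> complement TACAT -> reversed TACAT
Fragment 2: template[5:10] = GTACA -> complement CATGT -> reversed TGTAC
Fragment 3: template[10:15] = CCCGT -> complement GGGCA -> reversed ACGGG
Fragment 4: template[15:20] = ATAGC -> complement TATCG -> reversed GCTAT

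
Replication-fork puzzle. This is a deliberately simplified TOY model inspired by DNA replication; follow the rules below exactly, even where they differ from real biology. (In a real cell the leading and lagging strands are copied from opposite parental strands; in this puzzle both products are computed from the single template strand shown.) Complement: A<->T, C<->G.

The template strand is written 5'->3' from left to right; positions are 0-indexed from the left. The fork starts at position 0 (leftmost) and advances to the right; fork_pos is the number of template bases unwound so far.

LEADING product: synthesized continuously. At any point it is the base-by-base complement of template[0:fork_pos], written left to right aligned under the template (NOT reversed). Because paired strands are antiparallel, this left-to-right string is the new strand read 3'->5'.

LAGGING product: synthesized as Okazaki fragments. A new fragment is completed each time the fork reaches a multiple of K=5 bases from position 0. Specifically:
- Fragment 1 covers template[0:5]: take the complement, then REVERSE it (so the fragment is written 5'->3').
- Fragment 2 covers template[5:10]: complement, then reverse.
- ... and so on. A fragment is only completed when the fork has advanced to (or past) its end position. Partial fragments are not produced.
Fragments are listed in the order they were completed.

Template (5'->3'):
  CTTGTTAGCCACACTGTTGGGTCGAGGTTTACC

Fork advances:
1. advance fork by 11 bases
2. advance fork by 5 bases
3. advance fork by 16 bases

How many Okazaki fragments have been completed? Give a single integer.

Step 1: advance 11 -> fork_pos = 0 + 11 = 11. Reached multiple(s) of 5: 5, 10 -> fragments 1-2 completed (2 total).
Step 2: advance 5 -> fork_pos = 11 + 5 = 16. Reached multiple(s) of 5: 15 -> fragment 3 completed (3 total).
Step 3: advance 16 -> fork_pos = 16 + 16 = 32. Reached multiple(s) of 5: 20, 25, 30 -> fragments 4-6 completed (6 total).
Check: final fork_pos = 32; the multiples of 5 that are <= 32 are 5..30 -> 32 // 5 = 6 completed fragment(s).

Answer: 6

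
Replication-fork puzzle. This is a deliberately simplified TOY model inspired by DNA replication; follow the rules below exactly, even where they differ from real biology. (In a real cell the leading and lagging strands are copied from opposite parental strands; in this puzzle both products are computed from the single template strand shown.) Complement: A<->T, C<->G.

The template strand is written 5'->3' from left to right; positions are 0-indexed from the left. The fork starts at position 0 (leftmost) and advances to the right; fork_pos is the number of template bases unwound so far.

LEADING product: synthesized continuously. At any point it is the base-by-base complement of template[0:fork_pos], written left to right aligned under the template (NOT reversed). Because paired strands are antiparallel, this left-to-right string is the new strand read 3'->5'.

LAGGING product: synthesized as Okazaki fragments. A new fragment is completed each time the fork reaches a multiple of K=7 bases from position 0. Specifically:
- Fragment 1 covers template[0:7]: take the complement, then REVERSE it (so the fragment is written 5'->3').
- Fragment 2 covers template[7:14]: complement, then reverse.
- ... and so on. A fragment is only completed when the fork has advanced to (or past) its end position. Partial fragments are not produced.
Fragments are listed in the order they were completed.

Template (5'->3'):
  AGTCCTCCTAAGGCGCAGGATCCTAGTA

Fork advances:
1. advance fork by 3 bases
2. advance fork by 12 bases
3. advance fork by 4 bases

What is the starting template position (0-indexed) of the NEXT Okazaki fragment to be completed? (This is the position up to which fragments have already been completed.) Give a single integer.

Answer: 14

Derivation:
Step 1: advance 3 -> fork_pos = 0 + 3 = 3. Next multiple of 7 is 7 (not reached); still 0 fragment(s).
Step 2: advance 12 -> fork_pos = 3 + 12 = 15. Reached multiple(s) of 7: 7, 14 -> fragments 1-2 completed (2 total).
Step 3: advance 4 -> fork_pos = 15 + 4 = 19. Next multiple of 7 is 21 (not reached); still 2 fragment(s).
2 fragment(s) completed, covering template[0:14] (2 x 7 = 14). The next fragment, fragment 3, covers template[14:21], so it starts at position 14.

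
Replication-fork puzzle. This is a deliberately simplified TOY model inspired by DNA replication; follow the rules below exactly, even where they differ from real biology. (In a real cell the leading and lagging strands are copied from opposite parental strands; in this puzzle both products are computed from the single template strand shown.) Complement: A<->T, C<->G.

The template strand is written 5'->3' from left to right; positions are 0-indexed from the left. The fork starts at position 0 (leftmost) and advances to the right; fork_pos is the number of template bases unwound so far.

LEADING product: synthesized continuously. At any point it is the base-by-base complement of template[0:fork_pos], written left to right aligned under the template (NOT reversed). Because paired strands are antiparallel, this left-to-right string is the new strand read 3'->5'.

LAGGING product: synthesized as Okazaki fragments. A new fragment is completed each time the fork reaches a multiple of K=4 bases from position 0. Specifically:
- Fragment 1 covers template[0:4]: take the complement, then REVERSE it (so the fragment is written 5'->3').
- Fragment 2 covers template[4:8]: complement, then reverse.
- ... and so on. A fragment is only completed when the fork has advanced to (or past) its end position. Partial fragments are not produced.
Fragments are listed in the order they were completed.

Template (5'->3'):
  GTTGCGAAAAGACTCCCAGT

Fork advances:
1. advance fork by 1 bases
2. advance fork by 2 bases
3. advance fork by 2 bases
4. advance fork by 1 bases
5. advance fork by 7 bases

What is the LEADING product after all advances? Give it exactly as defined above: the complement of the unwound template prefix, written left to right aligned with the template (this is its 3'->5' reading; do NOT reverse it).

Answer: CAACGCTTTTCTG

Derivation:
Step 1: advance 1 -> fork_pos = 0 + 1 = 1.
Step 2: advance 2 -> fork_pos = 1 + 2 = 3.
Step 3: advance 2 -> fork_pos = 3 + 2 = 5.
Step 4: advance 1 -> fork_pos = 5 + 1 = 6.
Step 5: advance 7 -> fork_pos = 6 + 7 = 13.
Unwound prefix: template[0:13] = GTTGCGAAAAGAC
Complement it base by base (A<->T, C<->G), keeping left-to-right order:
  [0:5] GTTGC -> CAACG
  [5:10] GAAAA -> CTTTT
  [10:13] GAC -> CTG
Concatenate: CAACGCTTTTCTG (length 13; written aligned with the template, i.e. 3'->5').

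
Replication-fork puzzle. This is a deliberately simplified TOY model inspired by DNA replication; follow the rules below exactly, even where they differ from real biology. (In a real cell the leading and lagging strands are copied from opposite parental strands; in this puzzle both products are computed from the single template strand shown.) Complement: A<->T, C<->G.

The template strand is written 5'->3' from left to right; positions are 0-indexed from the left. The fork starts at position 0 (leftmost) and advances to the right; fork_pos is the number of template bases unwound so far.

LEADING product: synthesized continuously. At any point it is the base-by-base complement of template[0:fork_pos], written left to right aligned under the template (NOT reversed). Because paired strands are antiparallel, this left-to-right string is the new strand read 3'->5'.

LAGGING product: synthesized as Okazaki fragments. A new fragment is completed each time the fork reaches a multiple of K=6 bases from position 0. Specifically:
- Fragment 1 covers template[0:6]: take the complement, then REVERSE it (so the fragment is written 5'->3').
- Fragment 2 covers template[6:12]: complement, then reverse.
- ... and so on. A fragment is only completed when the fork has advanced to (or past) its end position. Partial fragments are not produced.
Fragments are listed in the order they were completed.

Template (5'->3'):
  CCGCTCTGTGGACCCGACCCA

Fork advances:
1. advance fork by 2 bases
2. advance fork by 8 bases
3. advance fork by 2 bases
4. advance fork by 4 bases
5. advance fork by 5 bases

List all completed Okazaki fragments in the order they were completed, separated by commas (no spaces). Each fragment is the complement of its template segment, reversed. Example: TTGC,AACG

Step 1: advance 2 -> fork_pos = 0 + 2 = 2. Next multiple of 6 is 6 (not reached); still 0 fragment(s).
Step 2: advance 8 -> fork_pos = 2 + 8 = 10. Reached multiple(s) of 6: 6 -> fragment 1 completed (1 total).
Step 3: advance 2 -> fork_pos = 10 + 2 = 12. Reached multiple(s) of 6: 12 -> fragment 2 completed (2 total).
Step 4: advance 4 -> fork_pos = 12 + 4 = 16. Next multiple of 6 is 18 (not reached); still 2 fragment(s).
Step 5: advance 5 -> fork_pos = 16 + 5 = 21. Reached multiple(s) of 6: 18 -> fragment 3 completed (3 total).
Final fork_pos = 21, so 3 fragment(s) are complete. Build each: template segment -> complement -> reverse.
Fragment 1: template[0:6] = CCGCTC -> complement GGCGAG -> reversed GAGCGG
Fragment 2: template[6:12] = TGTGGA -> complement ACACCT -> reversed TCCACA
Fragment 3: template[12:18] = CCCGAC -> complement GGGCTG -> reversed GTCGGG

Answer: GAGCGG,TCCACA,GTCGGG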